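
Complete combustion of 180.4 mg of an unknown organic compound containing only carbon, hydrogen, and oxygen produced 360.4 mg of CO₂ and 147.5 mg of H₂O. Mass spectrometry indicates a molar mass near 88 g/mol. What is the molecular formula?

mol C = 0.3604 g CO₂ ÷ 44.009 g/mol = 0.0081892 mol
mol H = 2 × 0.1475 g H₂O ÷ 18.015 g/mol = 0.016375 mol
mass O = 0.1804 − (0.098361 + 0.016506) = 0.065533 g → mol O = 0.065533 ÷ 15.999 = 0.0040961 mol
Divide by the smallest (0.0040961 mol): C 1.999, H 3.998, O 1.000
Empirical formula: C2H4O
Empirical-formula mass = 44.05 g/mol; 88 ÷ 44.05 ≈ 2, so the molecular formula is C4H8O2.

C4H8O2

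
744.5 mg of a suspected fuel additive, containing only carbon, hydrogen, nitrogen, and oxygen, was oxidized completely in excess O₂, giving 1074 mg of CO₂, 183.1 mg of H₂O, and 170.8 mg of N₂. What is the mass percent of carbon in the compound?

mol C = 1.074 g CO₂ ÷ 44.009 g/mol = 0.024404 mol
mol H = 2 × 0.1831 g H₂O ÷ 18.015 g/mol = 0.020328 mol
mol N = 2 × 0.1708 g N₂ ÷ 28.014 g/mol = 0.012194 mol
mass O = 0.7445 − (0.29312 + 0.020490 + 0.17080) = 0.26009 g → mol O = 0.26009 ÷ 15.999 = 0.016257 mol
mass % C = 0.29312 g ÷ 0.7445 g × 100%

39.37%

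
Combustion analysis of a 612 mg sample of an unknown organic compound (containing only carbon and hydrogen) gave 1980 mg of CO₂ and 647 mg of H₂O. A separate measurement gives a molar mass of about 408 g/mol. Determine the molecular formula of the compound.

mol C = 1.98 g CO₂ ÷ 44.009 g/mol = 0.04499 mol
mol H = 2 × 0.647 g H₂O ÷ 18.015 g/mol = 0.07183 mol
Divide by the smallest (0.04499 mol): C 1.000, H 1.597
Multiplying each by 5 gives whole numbers: C 5.00, H 7.98
Empirical formula: C5H8
Empirical-formula mass = 68.12 g/mol; 408 ÷ 68.12 ≈ 6, so the molecular formula is C30H48.

C30H48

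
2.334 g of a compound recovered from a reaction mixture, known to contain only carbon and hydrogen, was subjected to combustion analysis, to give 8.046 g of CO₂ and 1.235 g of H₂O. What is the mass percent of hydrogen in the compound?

mol C = 8.046 g CO₂ ÷ 44.009 g/mol = 0.18283 mol
mol H = 2 × 1.235 g H₂O ÷ 18.015 g/mol = 0.13711 mol
mass % H = 0.13820 g ÷ 2.334 g × 100%

5.92%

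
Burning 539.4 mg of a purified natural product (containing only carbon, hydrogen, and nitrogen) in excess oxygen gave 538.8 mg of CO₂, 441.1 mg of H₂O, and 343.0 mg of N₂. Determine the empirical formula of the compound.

CH4N2

mol C = 0.5388 g CO₂ ÷ 44.009 g/mol = 0.012243 mol
mol H = 2 × 0.4411 g H₂O ÷ 18.015 g/mol = 0.048970 mol
mol N = 2 × 0.3430 g N₂ ÷ 28.014 g/mol = 0.024488 mol
Divide by the smallest (0.012243 mol): C 1.000, H 4.000, N 2.000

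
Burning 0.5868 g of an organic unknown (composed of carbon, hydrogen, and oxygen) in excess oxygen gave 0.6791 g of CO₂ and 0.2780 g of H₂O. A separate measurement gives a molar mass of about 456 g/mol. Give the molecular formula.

C12H24O18

mol C = 0.6791 g CO₂ ÷ 44.009 g/mol = 0.015431 mol
mol H = 2 × 0.2780 g H₂O ÷ 18.015 g/mol = 0.030863 mol
mass O = 0.5868 − (0.18534 + 0.031110) = 0.37035 g → mol O = 0.37035 ÷ 15.999 = 0.023148 mol
Divide by the smallest (0.015431 mol): C 1.000, H 2.000, O 1.500
Multiplying each by 2 gives whole numbers: C 2.00, H 4.00, O 3.00
Empirical formula: C2H4O3
Empirical-formula mass = 76.05 g/mol; 456 ÷ 76.05 ≈ 6, so the molecular formula is C12H24O18.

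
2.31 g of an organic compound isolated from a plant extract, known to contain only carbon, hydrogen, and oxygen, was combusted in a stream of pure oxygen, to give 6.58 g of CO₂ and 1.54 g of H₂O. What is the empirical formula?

C7H8O

mol C = 6.58 g CO₂ ÷ 44.009 g/mol = 0.1495 mol
mol H = 2 × 1.54 g H₂O ÷ 18.015 g/mol = 0.1710 mol
mass O = 2.31 − (1.796 + 0.1723) = 0.3418 g → mol O = 0.3418 ÷ 15.999 = 0.02137 mol
Divide by the smallest (0.02137 mol): C 6.998, H 8.002, O 1.000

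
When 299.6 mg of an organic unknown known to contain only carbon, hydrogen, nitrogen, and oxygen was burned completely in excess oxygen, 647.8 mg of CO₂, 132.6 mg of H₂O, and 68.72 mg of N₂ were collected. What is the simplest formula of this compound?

C6H6N2O

mol C = 0.6478 g CO₂ ÷ 44.009 g/mol = 0.014720 mol
mol H = 2 × 0.1326 g H₂O ÷ 18.015 g/mol = 0.014721 mol
mol N = 2 × 0.06872 g N₂ ÷ 28.014 g/mol = 0.0049061 mol
mass O = 0.2996 − (0.17680 + 0.014839 + 0.068720) = 0.039243 g → mol O = 0.039243 ÷ 15.999 = 0.0024528 mol
Divide by the smallest (0.0024528 mol): C 6.001, H 6.002, N 2.000, O 1.000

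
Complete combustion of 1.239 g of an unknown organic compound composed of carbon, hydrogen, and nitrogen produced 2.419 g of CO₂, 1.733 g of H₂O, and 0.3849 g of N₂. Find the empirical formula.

C2H7N

mol C = 2.419 g CO₂ ÷ 44.009 g/mol = 0.054966 mol
mol H = 2 × 1.733 g H₂O ÷ 18.015 g/mol = 0.19240 mol
mol N = 2 × 0.3849 g N₂ ÷ 28.014 g/mol = 0.027479 mol
Divide by the smallest (0.027479 mol): C 2.000, H 7.002, N 1.000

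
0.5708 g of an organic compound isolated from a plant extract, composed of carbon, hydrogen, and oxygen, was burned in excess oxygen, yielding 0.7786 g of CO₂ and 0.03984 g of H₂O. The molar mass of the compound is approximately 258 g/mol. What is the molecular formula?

mol C = 0.7786 g CO₂ ÷ 44.009 g/mol = 0.017692 mol
mol H = 2 × 0.03984 g H₂O ÷ 18.015 g/mol = 0.0044230 mol
mass O = 0.5708 − (0.21250 + 0.0044584) = 0.35384 g → mol O = 0.35384 ÷ 15.999 = 0.022117 mol
Divide by the smallest (0.0044230 mol): C 4.000, H 1.000, O 5.000
Empirical formula: C4HO5
Empirical-formula mass = 129.05 g/mol; 258 ÷ 129.05 ≈ 2, so the molecular formula is C8H2O10.

C8H2O10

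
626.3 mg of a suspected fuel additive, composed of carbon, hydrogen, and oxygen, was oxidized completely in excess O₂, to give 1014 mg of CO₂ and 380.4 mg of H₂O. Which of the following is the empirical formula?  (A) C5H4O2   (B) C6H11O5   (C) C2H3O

(B) C6H11O5

mol C = 1.014 g CO₂ ÷ 44.009 g/mol = 0.023041 mol
mol H = 2 × 0.3804 g H₂O ÷ 18.015 g/mol = 0.042231 mol
mass O = 0.6263 − (0.27674 + 0.042569) = 0.30699 g → mol O = 0.30699 ÷ 15.999 = 0.019188 mol
Divide by the smallest (0.019188 mol): C 1.201, H 2.201, O 1.000
Multiplying each by 5 gives whole numbers: C 6.00, H 11.00, O 5.00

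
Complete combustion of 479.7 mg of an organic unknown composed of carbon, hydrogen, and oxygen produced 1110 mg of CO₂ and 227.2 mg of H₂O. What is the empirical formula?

mol C = 1.110 g CO₂ ÷ 44.009 g/mol = 0.025222 mol
mol H = 2 × 0.2272 g H₂O ÷ 18.015 g/mol = 0.025223 mol
mass O = 0.4797 − (0.30294 + 0.025425) = 0.15133 g → mol O = 0.15133 ÷ 15.999 = 0.0094588 mol
Divide by the smallest (0.0094588 mol): C 2.667, H 2.667, O 1.000
Multiplying each by 3 gives whole numbers: C 8.00, H 8.00, O 3.00

C8H8O3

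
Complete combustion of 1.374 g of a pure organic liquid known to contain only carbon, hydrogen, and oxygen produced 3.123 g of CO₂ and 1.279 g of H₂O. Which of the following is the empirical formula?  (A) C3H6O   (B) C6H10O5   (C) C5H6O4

(A) C3H6O

mol C = 3.123 g CO₂ ÷ 44.009 g/mol = 0.070963 mol
mol H = 2 × 1.279 g H₂O ÷ 18.015 g/mol = 0.14199 mol
mass O = 1.374 − (0.85233 + 0.14313) = 0.37854 g → mol O = 0.37854 ÷ 15.999 = 0.023660 mol
Divide by the smallest (0.023660 mol): C 2.999, H 6.001, O 1.000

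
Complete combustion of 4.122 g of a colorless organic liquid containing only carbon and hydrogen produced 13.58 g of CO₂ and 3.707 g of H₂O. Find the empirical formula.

C3H4

mol C = 13.58 g CO₂ ÷ 44.009 g/mol = 0.30857 mol
mol H = 2 × 3.707 g H₂O ÷ 18.015 g/mol = 0.41155 mol
Divide by the smallest (0.30857 mol): C 1.000, H 1.334
Multiplying each by 3 gives whole numbers: C 3.00, H 4.00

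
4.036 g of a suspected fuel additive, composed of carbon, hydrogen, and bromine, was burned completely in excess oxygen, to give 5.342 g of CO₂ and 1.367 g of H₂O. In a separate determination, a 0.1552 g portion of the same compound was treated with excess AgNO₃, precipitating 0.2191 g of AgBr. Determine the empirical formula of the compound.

C4H5Br

mol C = 5.342 g CO₂ ÷ 44.009 g/mol = 0.12138 mol
mol H = 2 × 1.367 g H₂O ÷ 18.015 g/mol = 0.15176 mol
From the AgBr data: mol Br per gram of compound = (0.2191 ÷ 187.772) ÷ 0.1552 = 0.0075183 mol/g, so in the 4.036 g combustion sample mol Br = 0.030344 mol
Divide by the smallest (0.030344 mol): C 4.000, H 5.001, Br 1.000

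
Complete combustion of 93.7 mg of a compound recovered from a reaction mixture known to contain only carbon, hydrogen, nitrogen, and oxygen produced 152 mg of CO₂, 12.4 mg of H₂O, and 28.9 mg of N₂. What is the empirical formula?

mol C = 0.152 g CO₂ ÷ 44.009 g/mol = 0.003454 mol
mol H = 2 × 0.0124 g H₂O ÷ 18.015 g/mol = 0.001377 mol
mol N = 2 × 0.0289 g N₂ ÷ 28.014 g/mol = 0.002063 mol
mass O = 0.0937 − (0.04148 + 0.001388 + 0.02890) = 0.02193 g → mol O = 0.02193 ÷ 15.999 = 0.001371 mol
Divide by the smallest (0.001371 mol): C 2.520, H 1.004, N 1.505, O 1.000
Multiplying each by 2 gives whole numbers: C 5.04, H 2.01, N 3.01, O 2.00

C5H2N3O2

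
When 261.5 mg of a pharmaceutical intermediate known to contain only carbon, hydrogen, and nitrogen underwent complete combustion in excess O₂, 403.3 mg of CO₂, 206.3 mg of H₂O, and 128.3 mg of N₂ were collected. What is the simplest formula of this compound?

mol C = 0.4033 g CO₂ ÷ 44.009 g/mol = 0.0091640 mol
mol H = 2 × 0.2063 g H₂O ÷ 18.015 g/mol = 0.022903 mol
mol N = 2 × 0.1283 g N₂ ÷ 28.014 g/mol = 0.0091597 mol
Divide by the smallest (0.0091597 mol): C 1.000, H 2.500, N 1.000
Multiplying each by 2 gives whole numbers: C 2.00, H 5.00, N 2.00

C2H5N2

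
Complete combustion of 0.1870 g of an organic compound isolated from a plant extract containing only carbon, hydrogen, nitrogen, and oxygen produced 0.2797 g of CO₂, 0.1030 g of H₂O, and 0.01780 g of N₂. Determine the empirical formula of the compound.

C5H9NO4

mol C = 0.2797 g CO₂ ÷ 44.009 g/mol = 0.0063555 mol
mol H = 2 × 0.1030 g H₂O ÷ 18.015 g/mol = 0.011435 mol
mol N = 2 × 0.01780 g N₂ ÷ 28.014 g/mol = 0.0012708 mol
mass O = 0.1870 − (0.076336 + 0.011526 + 0.017800) = 0.081337 g → mol O = 0.081337 ÷ 15.999 = 0.0050839 mol
Divide by the smallest (0.0012708 mol): C 5.001, H 8.998, N 1.000, O 4.001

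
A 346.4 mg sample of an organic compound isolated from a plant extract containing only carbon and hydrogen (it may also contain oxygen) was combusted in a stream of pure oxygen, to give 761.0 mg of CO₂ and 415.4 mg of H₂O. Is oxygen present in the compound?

mol C = 0.7610 g CO₂ ÷ 44.009 g/mol = 0.017292 mol
mol H = 2 × 0.4154 g H₂O ÷ 18.015 g/mol = 0.046117 mol
C and H account for only 0.25418 g of the 0.3464 g sample; the remaining 0.092221 g must be oxygen.

yes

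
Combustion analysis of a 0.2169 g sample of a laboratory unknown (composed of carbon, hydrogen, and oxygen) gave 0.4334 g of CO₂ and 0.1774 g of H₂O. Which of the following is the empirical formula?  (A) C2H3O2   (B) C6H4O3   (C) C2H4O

(C) C2H4O

mol C = 0.4334 g CO₂ ÷ 44.009 g/mol = 0.0098480 mol
mol H = 2 × 0.1774 g H₂O ÷ 18.015 g/mol = 0.019695 mol
mass O = 0.2169 − (0.11828 + 0.019852) = 0.078764 g → mol O = 0.078764 ÷ 15.999 = 0.0049230 mol
Divide by the smallest (0.0049230 mol): C 2.000, H 4.001, O 1.000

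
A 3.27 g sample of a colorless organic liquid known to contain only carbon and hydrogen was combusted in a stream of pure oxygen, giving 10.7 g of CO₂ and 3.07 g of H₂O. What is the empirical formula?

C5H7

mol C = 10.7 g CO₂ ÷ 44.009 g/mol = 0.2431 mol
mol H = 2 × 3.07 g H₂O ÷ 18.015 g/mol = 0.3408 mol
Divide by the smallest (0.2431 mol): C 1.000, H 1.402
Multiplying each by 5 gives whole numbers: C 5.00, H 7.01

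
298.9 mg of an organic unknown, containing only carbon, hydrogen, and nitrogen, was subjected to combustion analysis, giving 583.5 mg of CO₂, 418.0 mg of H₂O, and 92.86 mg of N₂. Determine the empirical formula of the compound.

C2H7N

mol C = 0.5835 g CO₂ ÷ 44.009 g/mol = 0.013259 mol
mol H = 2 × 0.4180 g H₂O ÷ 18.015 g/mol = 0.046406 mol
mol N = 2 × 0.09286 g N₂ ÷ 28.014 g/mol = 0.0066295 mol
Divide by the smallest (0.0066295 mol): C 2.000, H 7.000, N 1.000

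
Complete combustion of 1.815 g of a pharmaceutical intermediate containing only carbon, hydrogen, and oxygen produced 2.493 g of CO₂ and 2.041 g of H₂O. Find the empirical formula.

mol C = 2.493 g CO₂ ÷ 44.009 g/mol = 0.056648 mol
mol H = 2 × 2.041 g H₂O ÷ 18.015 g/mol = 0.22659 mol
mass O = 1.815 − (0.68039 + 0.22840) = 0.90621 g → mol O = 0.90621 ÷ 15.999 = 0.056641 mol
Divide by the smallest (0.056641 mol): C 1.000, H 4.000, O 1.000

CH4O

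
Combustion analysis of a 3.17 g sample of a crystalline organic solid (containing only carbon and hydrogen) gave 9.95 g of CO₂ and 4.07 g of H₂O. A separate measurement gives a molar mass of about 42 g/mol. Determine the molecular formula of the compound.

mol C = 9.95 g CO₂ ÷ 44.009 g/mol = 0.2261 mol
mol H = 2 × 4.07 g H₂O ÷ 18.015 g/mol = 0.4518 mol
Divide by the smallest (0.2261 mol): C 1.000, H 1.999
Empirical formula: CH2
Empirical-formula mass = 14.03 g/mol; 42 ÷ 14.03 ≈ 3, so the molecular formula is C3H6.

C3H6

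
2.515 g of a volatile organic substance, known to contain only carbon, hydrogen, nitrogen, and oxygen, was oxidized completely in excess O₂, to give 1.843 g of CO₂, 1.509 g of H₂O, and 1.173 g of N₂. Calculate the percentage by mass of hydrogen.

6.71%

mol C = 1.843 g CO₂ ÷ 44.009 g/mol = 0.041878 mol
mol H = 2 × 1.509 g H₂O ÷ 18.015 g/mol = 0.16753 mol
mol N = 2 × 1.173 g N₂ ÷ 28.014 g/mol = 0.083744 mol
mass O = 2.515 − (0.50299 + 0.16887 + 1.1730) = 0.67014 g → mol O = 0.67014 ÷ 15.999 = 0.041886 mol
mass % H = 0.16887 g ÷ 2.515 g × 100%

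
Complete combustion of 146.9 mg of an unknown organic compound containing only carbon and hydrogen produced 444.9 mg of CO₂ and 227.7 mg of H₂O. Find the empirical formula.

mol C = 0.4449 g CO₂ ÷ 44.009 g/mol = 0.010109 mol
mol H = 2 × 0.2277 g H₂O ÷ 18.015 g/mol = 0.025279 mol
Divide by the smallest (0.010109 mol): C 1.000, H 2.501
Multiplying each by 2 gives whole numbers: C 2.00, H 5.00

C2H5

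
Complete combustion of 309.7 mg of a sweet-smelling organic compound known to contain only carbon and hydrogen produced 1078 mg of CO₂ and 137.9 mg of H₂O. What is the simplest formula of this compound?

C8H5

mol C = 1.078 g CO₂ ÷ 44.009 g/mol = 0.024495 mol
mol H = 2 × 0.1379 g H₂O ÷ 18.015 g/mol = 0.015309 mol
Divide by the smallest (0.015309 mol): C 1.600, H 1.000
Multiplying each by 5 gives whole numbers: C 8.00, H 5.00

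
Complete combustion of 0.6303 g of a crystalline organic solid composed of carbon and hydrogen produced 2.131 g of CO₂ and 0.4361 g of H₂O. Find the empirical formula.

CH

mol C = 2.131 g CO₂ ÷ 44.009 g/mol = 0.048422 mol
mol H = 2 × 0.4361 g H₂O ÷ 18.015 g/mol = 0.048415 mol
Divide by the smallest (0.048415 mol): C 1.000, H 1.000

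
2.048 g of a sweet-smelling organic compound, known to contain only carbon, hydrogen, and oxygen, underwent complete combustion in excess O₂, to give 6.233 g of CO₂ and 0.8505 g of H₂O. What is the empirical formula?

mol C = 6.233 g CO₂ ÷ 44.009 g/mol = 0.14163 mol
mol H = 2 × 0.8505 g H₂O ÷ 18.015 g/mol = 0.094421 mol
mass O = 2.048 − (1.7011 + 0.095177) = 0.25170 g → mol O = 0.25170 ÷ 15.999 = 0.015732 mol
Divide by the smallest (0.015732 mol): C 9.002, H 6.002, O 1.000

C9H6O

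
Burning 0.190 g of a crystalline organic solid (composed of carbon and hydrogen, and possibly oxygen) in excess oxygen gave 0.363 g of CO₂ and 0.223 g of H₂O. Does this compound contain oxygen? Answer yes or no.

mol C = 0.363 g CO₂ ÷ 44.009 g/mol = 0.008248 mol
mol H = 2 × 0.223 g H₂O ÷ 18.015 g/mol = 0.02476 mol
C and H account for only 0.1240 g of the 0.190 g sample; the remaining 0.06597 g must be oxygen.

yes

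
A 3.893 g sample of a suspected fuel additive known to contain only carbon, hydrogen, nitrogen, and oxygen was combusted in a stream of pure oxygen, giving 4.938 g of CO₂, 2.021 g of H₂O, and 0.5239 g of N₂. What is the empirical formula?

mol C = 4.938 g CO₂ ÷ 44.009 g/mol = 0.11220 mol
mol H = 2 × 2.021 g H₂O ÷ 18.015 g/mol = 0.22437 mol
mol N = 2 × 0.5239 g N₂ ÷ 28.014 g/mol = 0.037403 mol
mass O = 3.893 − (1.3477 + 0.22616 + 0.52390) = 1.7953 g → mol O = 1.7953 ÷ 15.999 = 0.11221 mol
Divide by the smallest (0.037403 mol): C 3.000, H 5.999, N 1.000, O 3.000

C3H6NO3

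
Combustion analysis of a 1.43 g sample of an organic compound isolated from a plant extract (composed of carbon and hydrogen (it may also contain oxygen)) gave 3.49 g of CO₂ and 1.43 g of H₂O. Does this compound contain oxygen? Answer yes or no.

mol C = 3.49 g CO₂ ÷ 44.009 g/mol = 0.07930 mol
mol H = 2 × 1.43 g H₂O ÷ 18.015 g/mol = 0.1588 mol
C and H account for only 1.113 g of the 1.43 g sample; the remaining 0.3175 g must be oxygen.

yes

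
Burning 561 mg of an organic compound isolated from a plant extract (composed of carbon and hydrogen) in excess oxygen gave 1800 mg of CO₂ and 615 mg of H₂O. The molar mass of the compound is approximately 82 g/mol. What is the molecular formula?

mol C = 1.80 g CO₂ ÷ 44.009 g/mol = 0.04090 mol
mol H = 2 × 0.615 g H₂O ÷ 18.015 g/mol = 0.06828 mol
Divide by the smallest (0.04090 mol): C 1.000, H 1.669
Multiplying each by 3 gives whole numbers: C 3.00, H 5.01
Empirical formula: C3H5
Empirical-formula mass = 41.07 g/mol; 82 ÷ 41.07 ≈ 2, so the molecular formula is C6H10.

C6H10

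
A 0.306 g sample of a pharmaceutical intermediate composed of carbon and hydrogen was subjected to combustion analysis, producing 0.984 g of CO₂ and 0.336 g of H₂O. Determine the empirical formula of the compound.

mol C = 0.984 g CO₂ ÷ 44.009 g/mol = 0.02236 mol
mol H = 2 × 0.336 g H₂O ÷ 18.015 g/mol = 0.03730 mol
Divide by the smallest (0.02236 mol): C 1.000, H 1.668
Multiplying each by 3 gives whole numbers: C 3.00, H 5.00

C3H5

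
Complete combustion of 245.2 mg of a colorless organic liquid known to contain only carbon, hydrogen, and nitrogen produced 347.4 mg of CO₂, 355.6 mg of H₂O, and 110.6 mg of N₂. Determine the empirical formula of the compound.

CH5N

mol C = 0.3474 g CO₂ ÷ 44.009 g/mol = 0.0078938 mol
mol H = 2 × 0.3556 g H₂O ÷ 18.015 g/mol = 0.039478 mol
mol N = 2 × 0.1106 g N₂ ÷ 28.014 g/mol = 0.0078961 mol
Divide by the smallest (0.0078938 mol): C 1.000, H 5.001, N 1.000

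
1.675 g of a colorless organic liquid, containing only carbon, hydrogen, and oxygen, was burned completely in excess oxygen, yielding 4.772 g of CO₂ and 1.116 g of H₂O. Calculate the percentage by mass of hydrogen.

7.46%

mol C = 4.772 g CO₂ ÷ 44.009 g/mol = 0.10843 mol
mol H = 2 × 1.116 g H₂O ÷ 18.015 g/mol = 0.12390 mol
mass O = 1.675 − (1.3024 + 0.12489) = 0.24773 g → mol O = 0.24773 ÷ 15.999 = 0.015484 mol
mass % H = 0.12489 g ÷ 1.675 g × 100%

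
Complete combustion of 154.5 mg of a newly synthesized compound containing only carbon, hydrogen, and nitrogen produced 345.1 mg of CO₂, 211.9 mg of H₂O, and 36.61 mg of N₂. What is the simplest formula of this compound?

C3H9N

mol C = 0.3451 g CO₂ ÷ 44.009 g/mol = 0.0078416 mol
mol H = 2 × 0.2119 g H₂O ÷ 18.015 g/mol = 0.023525 mol
mol N = 2 × 0.03661 g N₂ ÷ 28.014 g/mol = 0.0026137 mol
Divide by the smallest (0.0026137 mol): C 3.000, H 9.001, N 1.000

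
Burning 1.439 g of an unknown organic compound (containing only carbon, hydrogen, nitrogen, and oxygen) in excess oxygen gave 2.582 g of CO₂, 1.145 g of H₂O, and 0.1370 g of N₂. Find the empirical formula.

C6H13NO3

mol C = 2.582 g CO₂ ÷ 44.009 g/mol = 0.058670 mol
mol H = 2 × 1.145 g H₂O ÷ 18.015 g/mol = 0.12712 mol
mol N = 2 × 0.1370 g N₂ ÷ 28.014 g/mol = 0.0097808 mol
mass O = 1.439 − (0.70468 + 0.12813 + 0.13700) = 0.46918 g → mol O = 0.46918 ÷ 15.999 = 0.029326 mol
Divide by the smallest (0.0097808 mol): C 5.998, H 12.996, N 1.000, O 2.998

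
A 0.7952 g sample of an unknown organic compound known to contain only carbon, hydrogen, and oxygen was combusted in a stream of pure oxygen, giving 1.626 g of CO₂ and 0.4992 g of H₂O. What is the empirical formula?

mol C = 1.626 g CO₂ ÷ 44.009 g/mol = 0.036947 mol
mol H = 2 × 0.4992 g H₂O ÷ 18.015 g/mol = 0.055420 mol
mass O = 0.7952 − (0.44377 + 0.055864) = 0.29557 g → mol O = 0.29557 ÷ 15.999 = 0.018474 mol
Divide by the smallest (0.018474 mol): C 2.000, H 3.000, O 1.000

C2H3O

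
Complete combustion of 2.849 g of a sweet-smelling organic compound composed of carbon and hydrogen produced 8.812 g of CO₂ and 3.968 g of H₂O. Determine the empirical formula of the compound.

mol C = 8.812 g CO₂ ÷ 44.009 g/mol = 0.20023 mol
mol H = 2 × 3.968 g H₂O ÷ 18.015 g/mol = 0.44052 mol
Divide by the smallest (0.20023 mol): C 1.000, H 2.200
Multiplying each by 5 gives whole numbers: C 5.00, H 11.00

C5H11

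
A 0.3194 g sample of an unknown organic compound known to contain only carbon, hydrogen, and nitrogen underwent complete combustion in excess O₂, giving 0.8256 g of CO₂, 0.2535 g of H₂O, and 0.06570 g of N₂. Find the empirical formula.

mol C = 0.8256 g CO₂ ÷ 44.009 g/mol = 0.018760 mol
mol H = 2 × 0.2535 g H₂O ÷ 18.015 g/mol = 0.028143 mol
mol N = 2 × 0.06570 g N₂ ÷ 28.014 g/mol = 0.0046905 mol
Divide by the smallest (0.0046905 mol): C 4.000, H 6.000, N 1.000

C4H6N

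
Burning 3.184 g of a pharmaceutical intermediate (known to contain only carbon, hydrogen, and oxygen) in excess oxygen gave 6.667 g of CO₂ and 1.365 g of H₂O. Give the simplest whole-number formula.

C2H2O

mol C = 6.667 g CO₂ ÷ 44.009 g/mol = 0.15149 mol
mol H = 2 × 1.365 g H₂O ÷ 18.015 g/mol = 0.15154 mol
mass O = 3.184 − (1.8196 + 0.15275) = 1.2117 g → mol O = 1.2117 ÷ 15.999 = 0.075735 mol
Divide by the smallest (0.075735 mol): C 2.000, H 2.001, O 1.000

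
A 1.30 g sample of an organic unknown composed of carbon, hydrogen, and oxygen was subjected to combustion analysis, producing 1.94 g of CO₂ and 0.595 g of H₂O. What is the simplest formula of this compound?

C2H3O2

mol C = 1.94 g CO₂ ÷ 44.009 g/mol = 0.04408 mol
mol H = 2 × 0.595 g H₂O ÷ 18.015 g/mol = 0.06606 mol
mass O = 1.30 − (0.5295 + 0.06658) = 0.7039 g → mol O = 0.7039 ÷ 15.999 = 0.04400 mol
Divide by the smallest (0.04400 mol): C 1.002, H 1.501, O 1.000
Multiplying each by 2 gives whole numbers: C 2.00, H 3.00, O 2.00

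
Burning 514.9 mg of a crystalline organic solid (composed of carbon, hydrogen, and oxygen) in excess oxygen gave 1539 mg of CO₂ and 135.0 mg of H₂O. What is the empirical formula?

mol C = 1.539 g CO₂ ÷ 44.009 g/mol = 0.034970 mol
mol H = 2 × 0.1350 g H₂O ÷ 18.015 g/mol = 0.014988 mol
mass O = 0.5149 − (0.42003 + 0.015107) = 0.079766 g → mol O = 0.079766 ÷ 15.999 = 0.0049857 mol
Divide by the smallest (0.0049857 mol): C 7.014, H 3.006, O 1.000

C7H3O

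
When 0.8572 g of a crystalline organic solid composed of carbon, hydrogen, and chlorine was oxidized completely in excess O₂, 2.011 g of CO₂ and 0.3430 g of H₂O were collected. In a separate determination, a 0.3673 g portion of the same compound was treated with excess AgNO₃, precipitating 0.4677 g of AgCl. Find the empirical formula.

C6H5Cl

mol C = 2.011 g CO₂ ÷ 44.009 g/mol = 0.045695 mol
mol H = 2 × 0.3430 g H₂O ÷ 18.015 g/mol = 0.038079 mol
From the AgCl data: mol Cl per gram of compound = (0.4677 ÷ 143.318) ÷ 0.3673 = 0.0088848 mol/g, so in the 0.8572 g combustion sample mol Cl = 0.0076160 mol
Divide by the smallest (0.0076160 mol): C 6.000, H 5.000, Cl 1.000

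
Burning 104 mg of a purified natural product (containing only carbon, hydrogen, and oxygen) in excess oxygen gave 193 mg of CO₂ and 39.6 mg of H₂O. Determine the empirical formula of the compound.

mol C = 0.193 g CO₂ ÷ 44.009 g/mol = 0.004385 mol
mol H = 2 × 0.0396 g H₂O ÷ 18.015 g/mol = 0.004396 mol
mass O = 0.104 − (0.05267 + 0.004432) = 0.04689 g → mol O = 0.04689 ÷ 15.999 = 0.002931 mol
Divide by the smallest (0.002931 mol): C 1.496, H 1.500, O 1.000
Multiplying each by 2 gives whole numbers: C 2.99, H 3.00, O 2.00

C3H3O2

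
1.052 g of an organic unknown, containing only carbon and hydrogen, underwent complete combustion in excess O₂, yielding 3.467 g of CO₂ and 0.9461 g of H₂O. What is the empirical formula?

mol C = 3.467 g CO₂ ÷ 44.009 g/mol = 0.078779 mol
mol H = 2 × 0.9461 g H₂O ÷ 18.015 g/mol = 0.10503 mol
Divide by the smallest (0.078779 mol): C 1.000, H 1.333
Multiplying each by 3 gives whole numbers: C 3.00, H 4.00

C3H4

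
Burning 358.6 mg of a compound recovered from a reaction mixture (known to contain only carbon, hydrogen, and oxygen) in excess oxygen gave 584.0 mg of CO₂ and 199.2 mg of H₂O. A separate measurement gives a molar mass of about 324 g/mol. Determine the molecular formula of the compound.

C12H20O10

mol C = 0.5840 g CO₂ ÷ 44.009 g/mol = 0.013270 mol
mol H = 2 × 0.1992 g H₂O ÷ 18.015 g/mol = 0.022115 mol
mass O = 0.3586 − (0.15939 + 0.022292) = 0.17692 g → mol O = 0.17692 ÷ 15.999 = 0.011058 mol
Divide by the smallest (0.011058 mol): C 1.200, H 2.000, O 1.000
Multiplying each by 5 gives whole numbers: C 6.00, H 10.00, O 5.00
Empirical formula: C6H10O5
Empirical-formula mass = 162.14 g/mol; 324 ÷ 162.14 ≈ 2, so the molecular formula is C12H20O10.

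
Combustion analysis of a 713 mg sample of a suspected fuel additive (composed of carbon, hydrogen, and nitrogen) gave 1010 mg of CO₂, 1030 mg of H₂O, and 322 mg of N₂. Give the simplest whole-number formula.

CH5N

mol C = 1.01 g CO₂ ÷ 44.009 g/mol = 0.02295 mol
mol H = 2 × 1.03 g H₂O ÷ 18.015 g/mol = 0.1143 mol
mol N = 2 × 0.322 g N₂ ÷ 28.014 g/mol = 0.02299 mol
Divide by the smallest (0.02295 mol): C 1.000, H 4.983, N 1.002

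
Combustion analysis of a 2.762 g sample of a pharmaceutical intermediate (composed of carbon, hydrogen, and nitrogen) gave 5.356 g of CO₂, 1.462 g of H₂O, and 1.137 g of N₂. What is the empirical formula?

C3H4N2

mol C = 5.356 g CO₂ ÷ 44.009 g/mol = 0.12170 mol
mol H = 2 × 1.462 g H₂O ÷ 18.015 g/mol = 0.16231 mol
mol N = 2 × 1.137 g N₂ ÷ 28.014 g/mol = 0.081174 mol
Divide by the smallest (0.081174 mol): C 1.499, H 2.000, N 1.000
Multiplying each by 2 gives whole numbers: C 3.00, H 4.00, N 2.00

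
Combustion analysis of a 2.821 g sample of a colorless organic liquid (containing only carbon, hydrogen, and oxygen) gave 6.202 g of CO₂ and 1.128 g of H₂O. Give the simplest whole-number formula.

C9H8O4

mol C = 6.202 g CO₂ ÷ 44.009 g/mol = 0.14093 mol
mol H = 2 × 1.128 g H₂O ÷ 18.015 g/mol = 0.12523 mol
mass O = 2.821 − (1.6927 + 0.12623) = 1.0021 g → mol O = 1.0021 ÷ 15.999 = 0.062636 mol
Divide by the smallest (0.062636 mol): C 2.250, H 1.999, O 1.000
Multiplying each by 4 gives whole numbers: C 9.00, H 8.00, O 4.00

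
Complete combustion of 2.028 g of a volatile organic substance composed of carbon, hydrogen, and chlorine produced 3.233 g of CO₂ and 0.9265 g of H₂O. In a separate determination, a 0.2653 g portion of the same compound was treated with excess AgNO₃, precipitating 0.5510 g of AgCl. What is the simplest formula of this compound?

mol C = 3.233 g CO₂ ÷ 44.009 g/mol = 0.073462 mol
mol H = 2 × 0.9265 g H₂O ÷ 18.015 g/mol = 0.10286 mol
From the AgCl data: mol Cl per gram of compound = (0.5510 ÷ 143.318) ÷ 0.2653 = 0.014492 mol/g, so in the 2.028 g combustion sample mol Cl = 0.029389 mol
Divide by the smallest (0.029389 mol): C 2.500, H 3.500, Cl 1.000
Multiplying each by 2 gives whole numbers: C 5.00, H 7.00, Cl 2.00

C5H7Cl2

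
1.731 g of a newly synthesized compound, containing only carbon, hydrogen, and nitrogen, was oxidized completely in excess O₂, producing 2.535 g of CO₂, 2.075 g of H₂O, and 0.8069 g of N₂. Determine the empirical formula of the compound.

mol C = 2.535 g CO₂ ÷ 44.009 g/mol = 0.057602 mol
mol H = 2 × 2.075 g H₂O ÷ 18.015 g/mol = 0.23036 mol
mol N = 2 × 0.8069 g N₂ ÷ 28.014 g/mol = 0.057607 mol
Divide by the smallest (0.057602 mol): C 1.000, H 3.999, N 1.000

CH4N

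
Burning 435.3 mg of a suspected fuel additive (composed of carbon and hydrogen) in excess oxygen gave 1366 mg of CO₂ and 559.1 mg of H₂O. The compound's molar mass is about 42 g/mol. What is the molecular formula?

C3H6

mol C = 1.366 g CO₂ ÷ 44.009 g/mol = 0.031039 mol
mol H = 2 × 0.5591 g H₂O ÷ 18.015 g/mol = 0.062070 mol
Divide by the smallest (0.031039 mol): C 1.000, H 2.000
Empirical formula: CH2
Empirical-formula mass = 14.03 g/mol; 42 ÷ 14.03 ≈ 3, so the molecular formula is C3H6.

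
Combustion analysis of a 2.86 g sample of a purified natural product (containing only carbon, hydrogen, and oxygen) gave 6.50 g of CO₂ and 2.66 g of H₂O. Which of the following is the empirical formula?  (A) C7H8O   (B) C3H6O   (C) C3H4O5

(B) C3H6O

mol C = 6.50 g CO₂ ÷ 44.009 g/mol = 0.1477 mol
mol H = 2 × 2.66 g H₂O ÷ 18.015 g/mol = 0.2953 mol
mass O = 2.86 − (1.774 + 0.2977) = 0.7883 g → mol O = 0.7883 ÷ 15.999 = 0.04927 mol
Divide by the smallest (0.04927 mol): C 2.997, H 5.993, O 1.000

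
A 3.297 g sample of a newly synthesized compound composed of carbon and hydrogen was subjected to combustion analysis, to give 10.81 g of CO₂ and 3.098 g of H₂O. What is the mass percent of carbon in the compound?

mol C = 10.81 g CO₂ ÷ 44.009 g/mol = 0.24563 mol
mol H = 2 × 3.098 g H₂O ÷ 18.015 g/mol = 0.34394 mol
mass % C = 2.9503 g ÷ 3.297 g × 100%

89.48%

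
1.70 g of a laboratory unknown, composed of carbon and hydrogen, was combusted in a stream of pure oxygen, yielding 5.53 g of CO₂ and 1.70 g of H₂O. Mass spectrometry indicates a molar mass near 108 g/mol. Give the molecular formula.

mol C = 5.53 g CO₂ ÷ 44.009 g/mol = 0.1257 mol
mol H = 2 × 1.70 g H₂O ÷ 18.015 g/mol = 0.1887 mol
Divide by the smallest (0.1257 mol): C 1.000, H 1.502
Multiplying each by 2 gives whole numbers: C 2.00, H 3.00
Empirical formula: C2H3
Empirical-formula mass = 27.05 g/mol; 108 ÷ 27.05 ≈ 4, so the molecular formula is C8H12.

C8H12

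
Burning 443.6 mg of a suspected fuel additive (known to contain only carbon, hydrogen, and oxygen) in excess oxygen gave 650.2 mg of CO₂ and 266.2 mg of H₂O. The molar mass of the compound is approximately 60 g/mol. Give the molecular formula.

C2H4O2

mol C = 0.6502 g CO₂ ÷ 44.009 g/mol = 0.014774 mol
mol H = 2 × 0.2662 g H₂O ÷ 18.015 g/mol = 0.029553 mol
mass O = 0.4436 − (0.17745 + 0.029790) = 0.23636 g → mol O = 0.23636 ÷ 15.999 = 0.014773 mol
Divide by the smallest (0.014773 mol): C 1.000, H 2.000, O 1.000
Empirical formula: CH2O
Empirical-formula mass = 30.03 g/mol; 60 ÷ 30.03 ≈ 2, so the molecular formula is C2H4O2.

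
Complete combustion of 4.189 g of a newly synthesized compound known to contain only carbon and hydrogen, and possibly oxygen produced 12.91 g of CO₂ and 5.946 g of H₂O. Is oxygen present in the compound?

no

mol C = 12.91 g CO₂ ÷ 44.009 g/mol = 0.29335 mol
mol H = 2 × 5.946 g H₂O ÷ 18.015 g/mol = 0.66012 mol
C and H together account for 4.1888 g — essentially the entire 4.189 g sample — so the compound contains no oxygen.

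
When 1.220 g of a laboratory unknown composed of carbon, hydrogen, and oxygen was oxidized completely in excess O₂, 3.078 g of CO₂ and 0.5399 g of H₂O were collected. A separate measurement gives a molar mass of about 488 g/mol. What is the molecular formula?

C28H24O8

mol C = 3.078 g CO₂ ÷ 44.009 g/mol = 0.069940 mol
mol H = 2 × 0.5399 g H₂O ÷ 18.015 g/mol = 0.059939 mol
mass O = 1.220 − (0.84005 + 0.060418) = 0.31953 g → mol O = 0.31953 ÷ 15.999 = 0.019972 mol
Divide by the smallest (0.019972 mol): C 3.502, H 3.001, O 1.000
Multiplying each by 2 gives whole numbers: C 7.00, H 6.00, O 2.00
Empirical formula: C7H6O2
Empirical-formula mass = 122.12 g/mol; 488 ÷ 122.12 ≈ 4, so the molecular formula is C28H24O8.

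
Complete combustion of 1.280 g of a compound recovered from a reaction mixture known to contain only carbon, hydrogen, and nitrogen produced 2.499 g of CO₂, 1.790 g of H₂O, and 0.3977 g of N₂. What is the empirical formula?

C2H7N

mol C = 2.499 g CO₂ ÷ 44.009 g/mol = 0.056784 mol
mol H = 2 × 1.790 g H₂O ÷ 18.015 g/mol = 0.19872 mol
mol N = 2 × 0.3977 g N₂ ÷ 28.014 g/mol = 0.028393 mol
Divide by the smallest (0.028393 mol): C 2.000, H 6.999, N 1.000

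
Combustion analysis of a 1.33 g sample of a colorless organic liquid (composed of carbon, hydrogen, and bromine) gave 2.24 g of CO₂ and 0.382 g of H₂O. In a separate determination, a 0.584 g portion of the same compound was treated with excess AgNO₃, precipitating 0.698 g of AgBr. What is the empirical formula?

C6H5Br

mol C = 2.24 g CO₂ ÷ 44.009 g/mol = 0.05090 mol
mol H = 2 × 0.382 g H₂O ÷ 18.015 g/mol = 0.04241 mol
From the AgBr data: mol Br per gram of compound = (0.698 ÷ 187.772) ÷ 0.584 = 0.006365 mol/g, so in the 1.33 g combustion sample mol Br = 0.008466 mol
Divide by the smallest (0.008466 mol): C 6.012, H 5.010, Br 1.000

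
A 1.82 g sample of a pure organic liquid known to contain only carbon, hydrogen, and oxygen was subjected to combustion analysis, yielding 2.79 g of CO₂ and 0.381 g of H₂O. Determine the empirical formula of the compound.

mol C = 2.79 g CO₂ ÷ 44.009 g/mol = 0.06340 mol
mol H = 2 × 0.381 g H₂O ÷ 18.015 g/mol = 0.04230 mol
mass O = 1.82 − (0.7615 + 0.04264) = 1.016 g → mol O = 1.016 ÷ 15.999 = 0.06350 mol
Divide by the smallest (0.04230 mol): C 1.499, H 1.000, O 1.501
Multiplying each by 2 gives whole numbers: C 3.00, H 2.00, O 3.00

C3H2O3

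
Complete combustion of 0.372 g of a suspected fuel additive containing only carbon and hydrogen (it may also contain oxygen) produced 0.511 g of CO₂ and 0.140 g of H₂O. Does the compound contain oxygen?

yes

mol C = 0.511 g CO₂ ÷ 44.009 g/mol = 0.01161 mol
mol H = 2 × 0.140 g H₂O ÷ 18.015 g/mol = 0.01554 mol
C and H account for only 0.1551 g of the 0.372 g sample; the remaining 0.2169 g must be oxygen.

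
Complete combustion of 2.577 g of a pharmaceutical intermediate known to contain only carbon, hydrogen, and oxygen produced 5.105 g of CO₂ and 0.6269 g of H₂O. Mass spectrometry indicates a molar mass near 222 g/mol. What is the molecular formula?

mol C = 5.105 g CO₂ ÷ 44.009 g/mol = 0.11600 mol
mol H = 2 × 0.6269 g H₂O ÷ 18.015 g/mol = 0.069598 mol
mass O = 2.577 − (1.3933 + 0.070154) = 1.1136 g → mol O = 1.1136 ÷ 15.999 = 0.069603 mol
Divide by the smallest (0.069598 mol): C 1.667, H 1.000, O 1.000
Multiplying each by 3 gives whole numbers: C 5.00, H 3.00, O 3.00
Empirical formula: C5H3O3
Empirical-formula mass = 111.08 g/mol; 222 ÷ 111.08 ≈ 2, so the molecular formula is C10H6O6.

C10H6O6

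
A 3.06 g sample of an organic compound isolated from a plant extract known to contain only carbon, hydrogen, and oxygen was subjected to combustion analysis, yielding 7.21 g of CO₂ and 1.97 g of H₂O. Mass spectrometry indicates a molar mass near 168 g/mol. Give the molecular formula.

mol C = 7.21 g CO₂ ÷ 44.009 g/mol = 0.1638 mol
mol H = 2 × 1.97 g H₂O ÷ 18.015 g/mol = 0.2187 mol
mass O = 3.06 − (1.968 + 0.2205) = 0.8718 g → mol O = 0.8718 ÷ 15.999 = 0.05449 mol
Divide by the smallest (0.05449 mol): C 3.007, H 4.014, O 1.000
Empirical formula: C3H4O
Empirical-formula mass = 56.06 g/mol; 168 ÷ 56.06 ≈ 3, so the molecular formula is C9H12O3.

C9H12O3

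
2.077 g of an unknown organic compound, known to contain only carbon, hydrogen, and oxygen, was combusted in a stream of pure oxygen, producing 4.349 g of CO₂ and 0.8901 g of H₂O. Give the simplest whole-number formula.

mol C = 4.349 g CO₂ ÷ 44.009 g/mol = 0.098821 mol
mol H = 2 × 0.8901 g H₂O ÷ 18.015 g/mol = 0.098818 mol
mass O = 2.077 − (1.1869 + 0.099608) = 0.79046 g → mol O = 0.79046 ÷ 15.999 = 0.049407 mol
Divide by the smallest (0.049407 mol): C 2.000, H 2.000, O 1.000

C2H2O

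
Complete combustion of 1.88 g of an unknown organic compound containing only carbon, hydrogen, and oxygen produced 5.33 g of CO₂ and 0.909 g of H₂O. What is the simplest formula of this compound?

mol C = 5.33 g CO₂ ÷ 44.009 g/mol = 0.1211 mol
mol H = 2 × 0.909 g H₂O ÷ 18.015 g/mol = 0.1009 mol
mass O = 1.88 − (1.455 + 0.1017) = 0.3236 g → mol O = 0.3236 ÷ 15.999 = 0.02023 mol
Divide by the smallest (0.02023 mol): C 5.988, H 4.989, O 1.000

C6H5O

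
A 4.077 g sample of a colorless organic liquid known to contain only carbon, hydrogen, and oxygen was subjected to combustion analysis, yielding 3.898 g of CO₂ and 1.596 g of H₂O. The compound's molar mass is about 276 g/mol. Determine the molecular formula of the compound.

mol C = 3.898 g CO₂ ÷ 44.009 g/mol = 0.088573 mol
mol H = 2 × 1.596 g H₂O ÷ 18.015 g/mol = 0.17719 mol
mass O = 4.077 − (1.0638 + 0.17860) = 2.8345 g → mol O = 2.8345 ÷ 15.999 = 0.17717 mol
Divide by the smallest (0.088573 mol): C 1.000, H 2.000, O 2.000
Empirical formula: CH2O2
Empirical-formula mass = 46.02 g/mol; 276 ÷ 46.02 ≈ 6, so the molecular formula is C6H12O12.

C6H12O12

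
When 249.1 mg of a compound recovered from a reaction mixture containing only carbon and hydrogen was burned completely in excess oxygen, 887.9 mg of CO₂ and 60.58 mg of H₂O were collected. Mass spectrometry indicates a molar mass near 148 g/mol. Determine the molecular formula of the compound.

C12H4

mol C = 0.8879 g CO₂ ÷ 44.009 g/mol = 0.020175 mol
mol H = 2 × 0.06058 g H₂O ÷ 18.015 g/mol = 0.0067255 mol
Divide by the smallest (0.0067255 mol): C 3.000, H 1.000
Empirical formula: C3H
Empirical-formula mass = 37.04 g/mol; 148 ÷ 37.04 ≈ 4, so the molecular formula is C12H4.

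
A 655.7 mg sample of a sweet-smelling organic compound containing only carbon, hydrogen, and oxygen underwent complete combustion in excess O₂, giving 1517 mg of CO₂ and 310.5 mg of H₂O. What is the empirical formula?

mol C = 1.517 g CO₂ ÷ 44.009 g/mol = 0.034470 mol
mol H = 2 × 0.3105 g H₂O ÷ 18.015 g/mol = 0.034471 mol
mass O = 0.6557 − (0.41402 + 0.034747) = 0.20693 g → mol O = 0.20693 ÷ 15.999 = 0.012934 mol
Divide by the smallest (0.012934 mol): C 2.665, H 2.665, O 1.000
Multiplying each by 3 gives whole numbers: C 8.00, H 8.00, O 3.00

C8H8O3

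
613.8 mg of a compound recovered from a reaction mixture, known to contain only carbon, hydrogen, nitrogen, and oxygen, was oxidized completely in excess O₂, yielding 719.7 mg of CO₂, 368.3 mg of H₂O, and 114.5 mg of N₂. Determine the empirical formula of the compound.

C2H5NO2

mol C = 0.7197 g CO₂ ÷ 44.009 g/mol = 0.016353 mol
mol H = 2 × 0.3683 g H₂O ÷ 18.015 g/mol = 0.040888 mol
mol N = 2 × 0.1145 g N₂ ÷ 28.014 g/mol = 0.0081745 mol
mass O = 0.6138 − (0.19642 + 0.041215 + 0.11450) = 0.26166 g → mol O = 0.26166 ÷ 15.999 = 0.016355 mol
Divide by the smallest (0.0081745 mol): C 2.001, H 5.002, N 1.000, O 2.001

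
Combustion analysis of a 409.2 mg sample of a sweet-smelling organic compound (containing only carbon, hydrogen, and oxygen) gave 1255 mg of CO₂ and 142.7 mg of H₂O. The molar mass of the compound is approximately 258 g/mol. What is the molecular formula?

mol C = 1.255 g CO₂ ÷ 44.009 g/mol = 0.028517 mol
mol H = 2 × 0.1427 g H₂O ÷ 18.015 g/mol = 0.015842 mol
mass O = 0.4092 − (0.34252 + 0.015969) = 0.050714 g → mol O = 0.050714 ÷ 15.999 = 0.0031699 mol
Divide by the smallest (0.0031699 mol): C 8.996, H 4.998, O 1.000
Empirical formula: C9H5O
Empirical-formula mass = 129.14 g/mol; 258 ÷ 129.14 ≈ 2, so the molecular formula is C18H10O2.

C18H10O2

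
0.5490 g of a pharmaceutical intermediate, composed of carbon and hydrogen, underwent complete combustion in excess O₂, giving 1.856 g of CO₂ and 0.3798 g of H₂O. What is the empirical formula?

mol C = 1.856 g CO₂ ÷ 44.009 g/mol = 0.042173 mol
mol H = 2 × 0.3798 g H₂O ÷ 18.015 g/mol = 0.042165 mol
Divide by the smallest (0.042165 mol): C 1.000, H 1.000

CH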